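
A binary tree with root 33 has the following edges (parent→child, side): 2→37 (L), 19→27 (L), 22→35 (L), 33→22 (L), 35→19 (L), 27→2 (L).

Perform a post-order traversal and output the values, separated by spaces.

Post-order visits the left subtree, then the right subtree, then the node.
At 33: go left to 22.
  At 22: go left to 35.
    At 35: go left to 19.
      At 19: go left to 27.
        At 27: go left to 2.
          At 2: go left to 37.
            37 is a leaf — visit 37.
          At 2: no right child.
          Visit 2.
        At 27: no right child.
        Visit 27.
      At 19: no right child.
      Visit 19.
    At 35: no right child.
    Visit 35.
  At 22: no right child.
  Visit 22.
At 33: no right child.
Visit 33.

37 2 27 19 35 22 33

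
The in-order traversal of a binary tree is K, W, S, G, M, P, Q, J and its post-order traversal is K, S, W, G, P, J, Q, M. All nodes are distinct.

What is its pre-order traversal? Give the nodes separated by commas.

The last element of post-order is the root; it splits in-order into left and right subtrees.
Root M: left subtree has 4 nodes {K, W, S, G}, right has 3 {P, Q, J}.
  Root G: left subtree has 3 nodes {K, W, S}, right has 0 { }.
    Root W: left subtree has 1 node {K}, right has 1 {S}.
  Root Q: left subtree has 1 node {P}, right has 1 {J}.

M, G, W, K, S, Q, P, J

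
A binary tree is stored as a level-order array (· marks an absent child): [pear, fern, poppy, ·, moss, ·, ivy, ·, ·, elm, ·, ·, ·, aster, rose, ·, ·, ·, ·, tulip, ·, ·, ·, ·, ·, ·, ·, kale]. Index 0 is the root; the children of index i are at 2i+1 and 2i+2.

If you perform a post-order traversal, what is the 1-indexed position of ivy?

8

Post-order visits the left subtree, then the right subtree, then the node.
At pear: go left to fern.
  At fern: no left child.
  At fern: go right to moss.
    At moss: go left to elm.
      At elm: go left to tulip.
        tulip is a leaf — visit tulip.
      At elm: no right child.
      Visit elm.
    At moss: no right child.
    Visit moss.
  Visit fern.
At pear: go right to poppy.
  At poppy: no left child.
  At poppy: go right to ivy.
    At ivy: go left to aster.
      At aster: go left to kale.
        kale is a leaf — visit kale.
      At aster: no right child.
      Visit aster.
    At ivy: go right to rose.
      rose is a leaf — visit rose.
    Visit ivy.
  Visit poppy.
Visit pear.
Full post-order sequence: tulip, elm, moss, fern, kale, aster, rose, ivy, poppy, pear.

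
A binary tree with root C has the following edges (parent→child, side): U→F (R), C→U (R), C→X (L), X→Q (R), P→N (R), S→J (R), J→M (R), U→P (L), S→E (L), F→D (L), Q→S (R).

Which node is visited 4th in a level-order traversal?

Q

Level-order visits nodes level by level from the root, left to right within each level.
Level 0: C
Level 1: X, U
Level 2: Q, P, F
Level 3: S, N, D
Level 4: E, J
Level 5: M
Full level-order sequence: C, X, U, Q, P, F, S, N, D, E, J, M.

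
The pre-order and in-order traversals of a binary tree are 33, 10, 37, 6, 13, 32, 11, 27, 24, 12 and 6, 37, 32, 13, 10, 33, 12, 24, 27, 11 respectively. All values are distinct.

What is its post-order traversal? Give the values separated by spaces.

6 32 13 37 10 12 24 27 11 33

The first element of pre-order is the root; it splits in-order into left and right subtrees.
Root 33: left subtree has 5 nodes {6, 37, 32, 13, 10}, right has 4 {12, 24, 27, 11}.
  Root 10: left subtree has 4 nodes {6, 37, 32, 13}, right has 0 { }.
    Root 37: left subtree has 1 node {6}, right has 2 {32, 13}.
      Root 13: left subtree has 1 node {32}, right has 0 { }.
  Root 11: left subtree has 3 nodes {12, 24, 27}, right has 0 { }.
    Root 27: left subtree has 2 nodes {12, 24}, right has 0 { }.
      Root 24: left subtree has 1 node {12}, right has 0 { }.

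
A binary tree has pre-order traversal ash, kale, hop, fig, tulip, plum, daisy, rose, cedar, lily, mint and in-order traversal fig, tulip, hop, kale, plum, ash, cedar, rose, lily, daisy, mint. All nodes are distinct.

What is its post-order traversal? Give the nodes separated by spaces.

tulip fig hop plum kale cedar lily rose mint daisy ash

The first element of pre-order is the root; it splits in-order into left and right subtrees.
Root ash: left subtree has 5 nodes {fig, tulip, hop, kale, plum}, right has 5 {cedar, rose, lily, daisy, mint}.
  Root kale: left subtree has 3 nodes {fig, tulip, hop}, right has 1 {plum}.
    Root hop: left subtree has 2 nodes {fig, tulip}, right has 0 { }.
      Root fig: left subtree has 0 nodes { }, right has 1 {tulip}.
  Root daisy: left subtree has 3 nodes {cedar, rose, lily}, right has 1 {mint}.
    Root rose: left subtree has 1 node {cedar}, right has 1 {lily}.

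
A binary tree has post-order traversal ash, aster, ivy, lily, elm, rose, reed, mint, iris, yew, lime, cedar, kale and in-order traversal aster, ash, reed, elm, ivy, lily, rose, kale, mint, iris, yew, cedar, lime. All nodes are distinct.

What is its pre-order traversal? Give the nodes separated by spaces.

The last element of post-order is the root; it splits in-order into left and right subtrees.
Root kale: left subtree has 7 nodes {aster, ash, reed, elm, ivy, lily, rose}, right has 5 {mint, iris, yew, cedar, lime}.
  Root reed: left subtree has 2 nodes {aster, ash}, right has 4 {elm, ivy, lily, rose}.
    Root aster: left subtree has 0 nodes { }, right has 1 {ash}.
    Root rose: left subtree has 3 nodes {elm, ivy, lily}, right has 0 { }.
      Root elm: left subtree has 0 nodes { }, right has 2 {ivy, lily}.
        Root lily: left subtree has 1 node {ivy}, right has 0 { }.
  Root cedar: left subtree has 3 nodes {mint, iris, yew}, right has 1 {lime}.
    Root yew: left subtree has 2 nodes {mint, iris}, right has 0 { }.
      Root iris: left subtree has 1 node {mint}, right has 0 { }.

kale reed aster ash rose elm lily ivy cedar yew iris mint lime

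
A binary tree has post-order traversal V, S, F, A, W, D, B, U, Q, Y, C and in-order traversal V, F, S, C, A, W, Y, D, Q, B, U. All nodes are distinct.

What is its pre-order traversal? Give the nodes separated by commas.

The last element of post-order is the root; it splits in-order into left and right subtrees.
Root C: left subtree has 3 nodes {V, F, S}, right has 7 {A, W, Y, D, Q, B, U}.
  Root F: left subtree has 1 node {V}, right has 1 {S}.
  Root Y: left subtree has 2 nodes {A, W}, right has 4 {D, Q, B, U}.
    Root W: left subtree has 1 node {A}, right has 0 { }.
    Root Q: left subtree has 1 node {D}, right has 2 {B, U}.
      Root U: left subtree has 1 node {B}, right has 0 { }.

C, F, V, S, Y, W, A, Q, D, U, B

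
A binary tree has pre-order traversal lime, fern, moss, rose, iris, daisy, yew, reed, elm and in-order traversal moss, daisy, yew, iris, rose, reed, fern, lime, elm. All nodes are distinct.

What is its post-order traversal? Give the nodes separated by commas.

yew, daisy, iris, reed, rose, moss, fern, elm, lime

The first element of pre-order is the root; it splits in-order into left and right subtrees.
Root lime: left subtree has 7 nodes {moss, daisy, yew, iris, rose, reed, fern}, right has 1 {elm}.
  Root fern: left subtree has 6 nodes {moss, daisy, yew, iris, rose, reed}, right has 0 { }.
    Root moss: left subtree has 0 nodes { }, right has 5 {daisy, yew, iris, rose, reed}.
      Root rose: left subtree has 3 nodes {daisy, yew, iris}, right has 1 {reed}.
        Root iris: left subtree has 2 nodes {daisy, yew}, right has 0 { }.
          Root daisy: left subtree has 0 nodes { }, right has 1 {yew}.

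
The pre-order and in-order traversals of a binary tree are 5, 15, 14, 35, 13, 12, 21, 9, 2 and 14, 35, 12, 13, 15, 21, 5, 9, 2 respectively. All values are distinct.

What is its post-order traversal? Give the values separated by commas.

The first element of pre-order is the root; it splits in-order into left and right subtrees.
Root 5: left subtree has 6 nodes {14, 35, 12, 13, 15, 21}, right has 2 {9, 2}.
  Root 15: left subtree has 4 nodes {14, 35, 12, 13}, right has 1 {21}.
    Root 14: left subtree has 0 nodes { }, right has 3 {35, 12, 13}.
      Root 35: left subtree has 0 nodes { }, right has 2 {12, 13}.
        Root 13: left subtree has 1 node {12}, right has 0 { }.
  Root 9: left subtree has 0 nodes { }, right has 1 {2}.

12, 13, 35, 14, 21, 15, 2, 9, 5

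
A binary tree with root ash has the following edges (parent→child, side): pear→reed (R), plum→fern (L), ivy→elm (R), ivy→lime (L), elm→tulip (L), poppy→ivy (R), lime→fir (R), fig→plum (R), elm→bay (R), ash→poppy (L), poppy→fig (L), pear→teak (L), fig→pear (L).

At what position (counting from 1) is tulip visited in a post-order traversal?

9

Post-order visits the left subtree, then the right subtree, then the node.
At ash: go left to poppy.
  At poppy: go left to fig.
    At fig: go left to pear.
      At pear: go left to teak.
        teak is a leaf — visit teak.
      At pear: go right to reed.
        reed is a leaf — visit reed.
      Visit pear.
    At fig: go right to plum.
      At plum: go left to fern.
        fern is a leaf — visit fern.
      At plum: no right child.
      Visit plum.
    Visit fig.
  At poppy: go right to ivy.
    At ivy: go left to lime.
      At lime: no left child.
      At lime: go right to fir.
        fir is a leaf — visit fir.
      Visit lime.
    At ivy: go right to elm.
      At elm: go left to tulip.
        tulip is a leaf — visit tulip.
      At elm: go right to bay.
        bay is a leaf — visit bay.
      Visit elm.
    Visit ivy.
  Visit poppy.
At ash: no right child.
Visit ash.
Full post-order sequence: teak, reed, pear, fern, plum, fig, fir, lime, tulip, bay, elm, ivy, poppy, ash.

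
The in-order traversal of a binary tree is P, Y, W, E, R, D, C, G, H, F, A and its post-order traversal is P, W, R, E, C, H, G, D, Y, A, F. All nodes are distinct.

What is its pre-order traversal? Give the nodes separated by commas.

F, Y, P, D, E, W, R, G, C, H, A

The last element of post-order is the root; it splits in-order into left and right subtrees.
Root F: left subtree has 9 nodes {P, Y, W, E, R, D, C, G, H}, right has 1 {A}.
  Root Y: left subtree has 1 node {P}, right has 7 {W, E, R, D, C, G, H}.
    Root D: left subtree has 3 nodes {W, E, R}, right has 3 {C, G, H}.
      Root E: left subtree has 1 node {W}, right has 1 {R}.
      Root G: left subtree has 1 node {C}, right has 1 {H}.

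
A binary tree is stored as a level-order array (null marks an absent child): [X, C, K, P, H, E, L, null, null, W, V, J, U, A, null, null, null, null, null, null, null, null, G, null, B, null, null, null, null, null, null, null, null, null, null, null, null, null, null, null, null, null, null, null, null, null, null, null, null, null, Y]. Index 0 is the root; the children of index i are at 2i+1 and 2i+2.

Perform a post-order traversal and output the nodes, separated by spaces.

P W G V H C Y B J U E A L K X

Post-order visits the left subtree, then the right subtree, then the node.
At X: go left to C.
  At C: go left to P.
    P is a leaf — visit P.
  At C: go right to H.
    At H: go left to W.
      W is a leaf — visit W.
    At H: go right to V.
      At V: no left child.
      At V: go right to G.
        G is a leaf — visit G.
      Visit V.
    Visit H.
  Visit C.
At X: go right to K.
  At K: go left to E.
    At E: go left to J.
      At J: no left child.
      At J: go right to B.
        At B: no left child.
        At B: go right to Y.
          Y is a leaf — visit Y.
        Visit B.
      Visit J.
    At E: go right to U.
      U is a leaf — visit U.
    Visit E.
  At K: go right to L.
    At L: go left to A.
      A is a leaf — visit A.
    At L: no right child.
    Visit L.
  Visit K.
Visit X.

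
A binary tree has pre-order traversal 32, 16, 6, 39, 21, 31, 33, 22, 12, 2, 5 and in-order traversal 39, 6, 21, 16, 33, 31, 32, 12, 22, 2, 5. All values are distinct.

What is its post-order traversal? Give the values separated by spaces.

The first element of pre-order is the root; it splits in-order into left and right subtrees.
Root 32: left subtree has 6 nodes {39, 6, 21, 16, 33, 31}, right has 4 {12, 22, 2, 5}.
  Root 16: left subtree has 3 nodes {39, 6, 21}, right has 2 {33, 31}.
    Root 6: left subtree has 1 node {39}, right has 1 {21}.
    Root 31: left subtree has 1 node {33}, right has 0 { }.
  Root 22: left subtree has 1 node {12}, right has 2 {2, 5}.
    Root 2: left subtree has 0 nodes { }, right has 1 {5}.

39 21 6 33 31 16 12 5 2 22 32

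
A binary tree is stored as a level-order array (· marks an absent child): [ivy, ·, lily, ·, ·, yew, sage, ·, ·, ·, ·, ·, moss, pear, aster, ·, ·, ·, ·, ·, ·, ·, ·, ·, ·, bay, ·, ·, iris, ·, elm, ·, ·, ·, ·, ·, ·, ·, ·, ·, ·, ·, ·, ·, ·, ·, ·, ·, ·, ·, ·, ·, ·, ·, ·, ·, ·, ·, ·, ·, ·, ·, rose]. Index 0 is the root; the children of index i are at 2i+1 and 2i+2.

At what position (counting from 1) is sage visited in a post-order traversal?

9

Post-order visits the left subtree, then the right subtree, then the node.
At ivy: no left child.
At ivy: go right to lily.
  At lily: go left to yew.
    At yew: no left child.
    At yew: go right to moss.
      At moss: go left to bay.
        bay is a leaf — visit bay.
      At moss: no right child.
      Visit moss.
    Visit yew.
  At lily: go right to sage.
    At sage: go left to pear.
      At pear: no left child.
      At pear: go right to iris.
        iris is a leaf — visit iris.
      Visit pear.
    At sage: go right to aster.
      At aster: no left child.
      At aster: go right to elm.
        At elm: no left child.
        At elm: go right to rose.
          rose is a leaf — visit rose.
        Visit elm.
      Visit aster.
    Visit sage.
  Visit lily.
Visit ivy.
Full post-order sequence: bay, moss, yew, iris, pear, rose, elm, aster, sage, lily, ivy.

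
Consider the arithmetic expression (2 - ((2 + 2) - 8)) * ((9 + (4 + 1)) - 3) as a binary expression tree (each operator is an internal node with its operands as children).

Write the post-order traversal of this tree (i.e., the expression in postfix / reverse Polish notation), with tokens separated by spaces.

Post-order on an expression tree gives postfix notation: for each operator, emit left operand, right operand, then the operator.

2 2 2 + 8 - - 9 4 1 + + 3 - *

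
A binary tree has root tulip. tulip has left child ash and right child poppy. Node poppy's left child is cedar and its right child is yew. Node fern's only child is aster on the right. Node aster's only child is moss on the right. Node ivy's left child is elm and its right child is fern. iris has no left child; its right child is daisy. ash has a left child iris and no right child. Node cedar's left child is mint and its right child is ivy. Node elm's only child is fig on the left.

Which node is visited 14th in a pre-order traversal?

Pre-order visits the node, then its left subtree, then its right subtree.
Visit tulip.
At tulip: go left to ash.
  Visit ash.
  At ash: go left to iris.
    Visit iris.
    At iris: no left child.
    At iris: go right to daisy.
      daisy is a leaf — visit daisy.
  At ash: no right child.
At tulip: go right to poppy.
  Visit poppy.
  At poppy: go left to cedar.
    Visit cedar.
    At cedar: go left to mint.
      mint is a leaf — visit mint.
    At cedar: go right to ivy.
      Visit ivy.
      At ivy: go left to elm.
        Visit elm.
        At elm: go left to fig.
          fig is a leaf — visit fig.
        At elm: no right child.
      At ivy: go right to fern.
        Visit fern.
        At fern: no left child.
        At fern: go right to aster.
          Visit aster.
          At aster: no left child.
          At aster: go right to moss.
            moss is a leaf — visit moss.
  At poppy: go right to yew.
    yew is a leaf — visit yew.
Full pre-order sequence: tulip, ash, iris, daisy, poppy, cedar, mint, ivy, elm, fig, fern, aster, moss, yew.

yew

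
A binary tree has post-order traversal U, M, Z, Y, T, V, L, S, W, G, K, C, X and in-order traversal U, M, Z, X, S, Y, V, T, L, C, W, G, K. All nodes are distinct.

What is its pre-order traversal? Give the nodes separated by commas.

X, Z, M, U, C, S, L, V, Y, T, K, G, W

The last element of post-order is the root; it splits in-order into left and right subtrees.
Root X: left subtree has 3 nodes {U, M, Z}, right has 9 {S, Y, V, T, L, C, W, G, K}.
  Root Z: left subtree has 2 nodes {U, M}, right has 0 { }.
    Root M: left subtree has 1 node {U}, right has 0 { }.
  Root C: left subtree has 5 nodes {S, Y, V, T, L}, right has 3 {W, G, K}.
    Root S: left subtree has 0 nodes { }, right has 4 {Y, V, T, L}.
      Root L: left subtree has 3 nodes {Y, V, T}, right has 0 { }.
        Root V: left subtree has 1 node {Y}, right has 1 {T}.
    Root K: left subtree has 2 nodes {W, G}, right has 0 { }.
      Root G: left subtree has 1 node {W}, right has 0 { }.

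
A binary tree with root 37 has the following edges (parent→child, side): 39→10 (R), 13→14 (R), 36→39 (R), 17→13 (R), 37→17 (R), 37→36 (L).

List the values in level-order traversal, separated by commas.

Level-order visits nodes level by level from the root, left to right within each level.
Level 0: 37
Level 1: 36, 17
Level 2: 39, 13
Level 3: 10, 14

37, 36, 17, 39, 13, 10, 14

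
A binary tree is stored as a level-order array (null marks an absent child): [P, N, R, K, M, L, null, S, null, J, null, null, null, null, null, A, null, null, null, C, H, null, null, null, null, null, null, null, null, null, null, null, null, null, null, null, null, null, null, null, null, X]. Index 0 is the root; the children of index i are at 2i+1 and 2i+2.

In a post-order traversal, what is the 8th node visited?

Post-order visits the left subtree, then the right subtree, then the node.
At P: go left to N.
  At N: go left to K.
    At K: go left to S.
      At S: go left to A.
        A is a leaf — visit A.
      At S: no right child.
      Visit S.
    At K: no right child.
    Visit K.
  At N: go right to M.
    At M: go left to J.
      At J: go left to C.
        C is a leaf — visit C.
      At J: go right to H.
        At H: go left to X.
          X is a leaf — visit X.
        At H: no right child.
        Visit H.
      Visit J.
    At M: no right child.
    Visit M.
  Visit N.
At P: go right to R.
  At R: go left to L.
    L is a leaf — visit L.
  At R: no right child.
  Visit R.
Visit P.
Full post-order sequence: A, S, K, C, X, H, J, M, N, L, R, P.

M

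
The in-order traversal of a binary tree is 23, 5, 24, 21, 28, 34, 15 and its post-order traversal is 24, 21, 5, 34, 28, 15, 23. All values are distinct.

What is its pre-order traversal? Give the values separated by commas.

The last element of post-order is the root; it splits in-order into left and right subtrees.
Root 23: left subtree has 0 nodes { }, right has 6 {5, 24, 21, 28, 34, 15}.
  Root 15: left subtree has 5 nodes {5, 24, 21, 28, 34}, right has 0 { }.
    Root 28: left subtree has 3 nodes {5, 24, 21}, right has 1 {34}.
      Root 5: left subtree has 0 nodes { }, right has 2 {24, 21}.
        Root 21: left subtree has 1 node {24}, right has 0 { }.

23, 15, 28, 5, 21, 24, 34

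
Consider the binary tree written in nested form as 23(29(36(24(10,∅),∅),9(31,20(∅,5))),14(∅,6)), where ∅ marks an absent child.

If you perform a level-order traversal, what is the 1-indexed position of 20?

Level-order visits nodes level by level from the root, left to right within each level.
Level 0: 23
Level 1: 29, 14
Level 2: 36, 9, 6
Level 3: 24, 31, 20
Level 4: 10, 5
Full level-order sequence: 23, 29, 14, 36, 9, 6, 24, 31, 20, 10, 5.

9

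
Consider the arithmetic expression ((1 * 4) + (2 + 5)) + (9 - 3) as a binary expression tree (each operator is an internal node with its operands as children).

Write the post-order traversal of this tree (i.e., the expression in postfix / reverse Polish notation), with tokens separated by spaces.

Post-order on an expression tree gives postfix notation: for each operator, emit left operand, right operand, then the operator.

1 4 * 2 5 + + 9 3 - +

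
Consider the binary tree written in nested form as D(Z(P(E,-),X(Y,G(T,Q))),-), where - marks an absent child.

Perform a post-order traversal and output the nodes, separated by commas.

Post-order visits the left subtree, then the right subtree, then the node.
At D: go left to Z.
  At Z: go left to P.
    At P: go left to E.
      E is a leaf — visit E.
    At P: no right child.
    Visit P.
  At Z: go right to X.
    At X: go left to Y.
      Y is a leaf — visit Y.
    At X: go right to G.
      At G: go left to T.
        T is a leaf — visit T.
      At G: go right to Q.
        Q is a leaf — visit Q.
      Visit G.
    Visit X.
  Visit Z.
At D: no right child.
Visit D.

E, P, Y, T, Q, G, X, Z, D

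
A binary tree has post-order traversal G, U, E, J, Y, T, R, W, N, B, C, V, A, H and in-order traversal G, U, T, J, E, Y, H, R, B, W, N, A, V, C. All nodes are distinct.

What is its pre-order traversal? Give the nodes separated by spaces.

H T U G Y J E A B R N W V C

The last element of post-order is the root; it splits in-order into left and right subtrees.
Root H: left subtree has 6 nodes {G, U, T, J, E, Y}, right has 7 {R, B, W, N, A, V, C}.
  Root T: left subtree has 2 nodes {G, U}, right has 3 {J, E, Y}.
    Root U: left subtree has 1 node {G}, right has 0 { }.
    Root Y: left subtree has 2 nodes {J, E}, right has 0 { }.
      Root J: left subtree has 0 nodes { }, right has 1 {E}.
  Root A: left subtree has 4 nodes {R, B, W, N}, right has 2 {V, C}.
    Root B: left subtree has 1 node {R}, right has 2 {W, N}.
      Root N: left subtree has 1 node {W}, right has 0 { }.
    Root V: left subtree has 0 nodes { }, right has 1 {C}.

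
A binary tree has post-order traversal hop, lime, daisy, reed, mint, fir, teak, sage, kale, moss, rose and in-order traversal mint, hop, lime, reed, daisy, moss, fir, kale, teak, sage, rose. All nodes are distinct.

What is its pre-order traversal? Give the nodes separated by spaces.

The last element of post-order is the root; it splits in-order into left and right subtrees.
Root rose: left subtree has 10 nodes {mint, hop, lime, reed, daisy, moss, fir, kale, teak, sage}, right has 0 { }.
  Root moss: left subtree has 5 nodes {mint, hop, lime, reed, daisy}, right has 4 {fir, kale, teak, sage}.
    Root mint: left subtree has 0 nodes { }, right has 4 {hop, lime, reed, daisy}.
      Root reed: left subtree has 2 nodes {hop, lime}, right has 1 {daisy}.
        Root lime: left subtree has 1 node {hop}, right has 0 { }.
    Root kale: left subtree has 1 node {fir}, right has 2 {teak, sage}.
      Root sage: left subtree has 1 node {teak}, right has 0 { }.

rose moss mint reed lime hop daisy kale fir sage teak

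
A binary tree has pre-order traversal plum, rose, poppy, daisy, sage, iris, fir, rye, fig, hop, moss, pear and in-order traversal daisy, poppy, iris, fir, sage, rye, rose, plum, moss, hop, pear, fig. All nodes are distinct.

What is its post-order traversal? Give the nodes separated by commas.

daisy, fir, iris, rye, sage, poppy, rose, moss, pear, hop, fig, plum

The first element of pre-order is the root; it splits in-order into left and right subtrees.
Root plum: left subtree has 7 nodes {daisy, poppy, iris, fir, sage, rye, rose}, right has 4 {moss, hop, pear, fig}.
  Root rose: left subtree has 6 nodes {daisy, poppy, iris, fir, sage, rye}, right has 0 { }.
    Root poppy: left subtree has 1 node {daisy}, right has 4 {iris, fir, sage, rye}.
      Root sage: left subtree has 2 nodes {iris, fir}, right has 1 {rye}.
        Root iris: left subtree has 0 nodes { }, right has 1 {fir}.
  Root fig: left subtree has 3 nodes {moss, hop, pear}, right has 0 { }.
    Root hop: left subtree has 1 node {moss}, right has 1 {pear}.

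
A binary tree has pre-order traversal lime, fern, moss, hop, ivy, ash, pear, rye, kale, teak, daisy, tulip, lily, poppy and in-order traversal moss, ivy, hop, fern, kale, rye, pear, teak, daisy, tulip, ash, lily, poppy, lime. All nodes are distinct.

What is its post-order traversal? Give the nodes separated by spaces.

ivy hop moss kale rye tulip daisy teak pear poppy lily ash fern lime

The first element of pre-order is the root; it splits in-order into left and right subtrees.
Root lime: left subtree has 13 nodes {moss, ivy, hop, fern, kale, rye, pear, teak, daisy, tulip, ash, lily, poppy}, right has 0 { }.
  Root fern: left subtree has 3 nodes {moss, ivy, hop}, right has 9 {kale, rye, pear, teak, daisy, tulip, ash, lily, poppy}.
    Root moss: left subtree has 0 nodes { }, right has 2 {ivy, hop}.
      Root hop: left subtree has 1 node {ivy}, right has 0 { }.
    Root ash: left subtree has 6 nodes {kale, rye, pear, teak, daisy, tulip}, right has 2 {lily, poppy}.
      Root pear: left subtree has 2 nodes {kale, rye}, right has 3 {teak, daisy, tulip}.
        Root rye: left subtree has 1 node {kale}, right has 0 { }.
        Root teak: left subtree has 0 nodes { }, right has 2 {daisy, tulip}.
          Root daisy: left subtree has 0 nodes { }, right has 1 {tulip}.
      Root lily: left subtree has 0 nodes { }, right has 1 {poppy}.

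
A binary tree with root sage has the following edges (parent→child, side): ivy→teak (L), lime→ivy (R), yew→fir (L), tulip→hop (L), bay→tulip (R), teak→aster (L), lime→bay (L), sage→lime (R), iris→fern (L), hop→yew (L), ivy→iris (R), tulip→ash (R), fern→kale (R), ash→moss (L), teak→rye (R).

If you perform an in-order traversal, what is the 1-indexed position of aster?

10

In-order visits the left subtree, then the node, then the right subtree.
At sage: no left child.
Visit sage.
At sage: go right to lime.
  At lime: go left to bay.
    At bay: no left child.
    Visit bay.
    At bay: go right to tulip.
      At tulip: go left to hop.
        At hop: go left to yew.
          At yew: go left to fir.
            fir is a leaf — visit fir.
          Visit yew.
          At yew: no right child.
        Visit hop.
        At hop: no right child.
      Visit tulip.
      At tulip: go right to ash.
        At ash: go left to moss.
          moss is a leaf — visit moss.
        Visit ash.
        At ash: no right child.
  Visit lime.
  At lime: go right to ivy.
    At ivy: go left to teak.
      At teak: go left to aster.
        aster is a leaf — visit aster.
      Visit teak.
      At teak: go right to rye.
        rye is a leaf — visit rye.
    Visit ivy.
    At ivy: go right to iris.
      At iris: go left to fern.
        At fern: no left child.
        Visit fern.
        At fern: go right to kale.
          kale is a leaf — visit kale.
      Visit iris.
      At iris: no right child.
Full in-order sequence: sage, bay, fir, yew, hop, tulip, moss, ash, lime, aster, teak, rye, ivy, fern, kale, iris.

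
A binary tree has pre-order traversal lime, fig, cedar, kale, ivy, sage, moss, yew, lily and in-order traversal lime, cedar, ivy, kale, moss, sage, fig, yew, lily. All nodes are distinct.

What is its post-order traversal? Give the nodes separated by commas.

The first element of pre-order is the root; it splits in-order into left and right subtrees.
Root lime: left subtree has 0 nodes { }, right has 8 {cedar, ivy, kale, moss, sage, fig, yew, lily}.
  Root fig: left subtree has 5 nodes {cedar, ivy, kale, moss, sage}, right has 2 {yew, lily}.
    Root cedar: left subtree has 0 nodes { }, right has 4 {ivy, kale, moss, sage}.
      Root kale: left subtree has 1 node {ivy}, right has 2 {moss, sage}.
        Root sage: left subtree has 1 node {moss}, right has 0 { }.
    Root yew: left subtree has 0 nodes { }, right has 1 {lily}.

ivy, moss, sage, kale, cedar, lily, yew, fig, lime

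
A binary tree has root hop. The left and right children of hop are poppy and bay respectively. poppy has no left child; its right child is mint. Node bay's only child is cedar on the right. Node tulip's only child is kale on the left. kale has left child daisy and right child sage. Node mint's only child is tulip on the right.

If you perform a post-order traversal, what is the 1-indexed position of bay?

8

Post-order visits the left subtree, then the right subtree, then the node.
At hop: go left to poppy.
  At poppy: no left child.
  At poppy: go right to mint.
    At mint: no left child.
    At mint: go right to tulip.
      At tulip: go left to kale.
        At kale: go left to daisy.
          daisy is a leaf — visit daisy.
        At kale: go right to sage.
          sage is a leaf — visit sage.
        Visit kale.
      At tulip: no right child.
      Visit tulip.
    Visit mint.
  Visit poppy.
At hop: go right to bay.
  At bay: no left child.
  At bay: go right to cedar.
    cedar is a leaf — visit cedar.
  Visit bay.
Visit hop.
Full post-order sequence: daisy, sage, kale, tulip, mint, poppy, cedar, bay, hop.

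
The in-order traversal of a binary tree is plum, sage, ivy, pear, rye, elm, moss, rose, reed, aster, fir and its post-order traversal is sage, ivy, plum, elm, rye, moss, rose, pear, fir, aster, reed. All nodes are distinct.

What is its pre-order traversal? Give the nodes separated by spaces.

reed pear plum ivy sage rose moss rye elm aster fir

The last element of post-order is the root; it splits in-order into left and right subtrees.
Root reed: left subtree has 8 nodes {plum, sage, ivy, pear, rye, elm, moss, rose}, right has 2 {aster, fir}.
  Root pear: left subtree has 3 nodes {plum, sage, ivy}, right has 4 {rye, elm, moss, rose}.
    Root plum: left subtree has 0 nodes { }, right has 2 {sage, ivy}.
      Root ivy: left subtree has 1 node {sage}, right has 0 { }.
    Root rose: left subtree has 3 nodes {rye, elm, moss}, right has 0 { }.
      Root moss: left subtree has 2 nodes {rye, elm}, right has 0 { }.
        Root rye: left subtree has 0 nodes { }, right has 1 {elm}.
  Root aster: left subtree has 0 nodes { }, right has 1 {fir}.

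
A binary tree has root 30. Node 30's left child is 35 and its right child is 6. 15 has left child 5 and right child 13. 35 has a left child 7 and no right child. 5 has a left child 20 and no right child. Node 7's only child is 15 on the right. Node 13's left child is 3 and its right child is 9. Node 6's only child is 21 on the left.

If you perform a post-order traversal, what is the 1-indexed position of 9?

4

Post-order visits the left subtree, then the right subtree, then the node.
At 30: go left to 35.
  At 35: go left to 7.
    At 7: no left child.
    At 7: go right to 15.
      At 15: go left to 5.
        At 5: go left to 20.
          20 is a leaf — visit 20.
        At 5: no right child.
        Visit 5.
      At 15: go right to 13.
        At 13: go left to 3.
          3 is a leaf — visit 3.
        At 13: go right to 9.
          9 is a leaf — visit 9.
        Visit 13.
      Visit 15.
    Visit 7.
  At 35: no right child.
  Visit 35.
At 30: go right to 6.
  At 6: go left to 21.
    21 is a leaf — visit 21.
  At 6: no right child.
  Visit 6.
Visit 30.
Full post-order sequence: 20, 5, 3, 9, 13, 15, 7, 35, 21, 6, 30.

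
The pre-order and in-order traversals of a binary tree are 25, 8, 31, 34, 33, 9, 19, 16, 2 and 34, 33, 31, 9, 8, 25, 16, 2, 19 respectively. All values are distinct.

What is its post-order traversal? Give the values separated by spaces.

33 34 9 31 8 2 16 19 25

The first element of pre-order is the root; it splits in-order into left and right subtrees.
Root 25: left subtree has 5 nodes {34, 33, 31, 9, 8}, right has 3 {16, 2, 19}.
  Root 8: left subtree has 4 nodes {34, 33, 31, 9}, right has 0 { }.
    Root 31: left subtree has 2 nodes {34, 33}, right has 1 {9}.
      Root 34: left subtree has 0 nodes { }, right has 1 {33}.
  Root 19: left subtree has 2 nodes {16, 2}, right has 0 { }.
    Root 16: left subtree has 0 nodes { }, right has 1 {2}.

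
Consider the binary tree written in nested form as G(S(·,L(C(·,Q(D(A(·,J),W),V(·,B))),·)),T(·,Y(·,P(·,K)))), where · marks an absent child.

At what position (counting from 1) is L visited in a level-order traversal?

4

Level-order visits nodes level by level from the root, left to right within each level.
Level 0: G
Level 1: S, T
Level 2: L, Y
Level 3: C, P
Level 4: Q, K
Level 5: D, V
Level 6: A, W, B
Level 7: J
Full level-order sequence: G, S, T, L, Y, C, P, Q, K, D, V, A, W, B, J.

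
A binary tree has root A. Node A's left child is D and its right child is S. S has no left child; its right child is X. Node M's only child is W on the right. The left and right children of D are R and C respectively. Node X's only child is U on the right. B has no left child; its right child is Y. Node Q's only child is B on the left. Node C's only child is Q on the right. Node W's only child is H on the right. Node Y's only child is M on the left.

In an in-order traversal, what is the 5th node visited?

In-order visits the left subtree, then the node, then the right subtree.
At A: go left to D.
  At D: go left to R.
    R is a leaf — visit R.
  Visit D.
  At D: go right to C.
    At C: no left child.
    Visit C.
    At C: go right to Q.
      At Q: go left to B.
        At B: no left child.
        Visit B.
        At B: go right to Y.
          At Y: go left to M.
            At M: no left child.
            Visit M.
            At M: go right to W.
              At W: no left child.
              Visit W.
              At W: go right to H.
                H is a leaf — visit H.
          Visit Y.
          At Y: no right child.
      Visit Q.
      At Q: no right child.
Visit A.
At A: go right to S.
  At S: no left child.
  Visit S.
  At S: go right to X.
    At X: no left child.
    Visit X.
    At X: go right to U.
      U is a leaf — visit U.
Full in-order sequence: R, D, C, B, M, W, H, Y, Q, A, S, X, U.

M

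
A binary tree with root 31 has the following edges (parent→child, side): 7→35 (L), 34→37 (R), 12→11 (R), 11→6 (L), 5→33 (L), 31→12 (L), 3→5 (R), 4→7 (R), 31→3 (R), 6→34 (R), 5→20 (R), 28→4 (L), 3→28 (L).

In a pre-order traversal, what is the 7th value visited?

Pre-order visits the node, then its left subtree, then its right subtree.
Visit 31.
At 31: go left to 12.
  Visit 12.
  At 12: no left child.
  At 12: go right to 11.
    Visit 11.
    At 11: go left to 6.
      Visit 6.
      At 6: no left child.
      At 6: go right to 34.
        Visit 34.
        At 34: no left child.
        At 34: go right to 37.
          37 is a leaf — visit 37.
    At 11: no right child.
At 31: go right to 3.
  Visit 3.
  At 3: go left to 28.
    Visit 28.
    At 28: go left to 4.
      Visit 4.
      At 4: no left child.
      At 4: go right to 7.
        Visit 7.
        At 7: go left to 35.
          35 is a leaf — visit 35.
        At 7: no right child.
    At 28: no right child.
  At 3: go right to 5.
    Visit 5.
    At 5: go left to 33.
      33 is a leaf — visit 33.
    At 5: go right to 20.
      20 is a leaf — visit 20.
Full pre-order sequence: 31, 12, 11, 6, 34, 37, 3, 28, 4, 7, 35, 5, 33, 20.

3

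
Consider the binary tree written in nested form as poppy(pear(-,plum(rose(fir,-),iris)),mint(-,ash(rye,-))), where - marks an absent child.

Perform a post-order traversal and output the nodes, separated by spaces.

Post-order visits the left subtree, then the right subtree, then the node.
At poppy: go left to pear.
  At pear: no left child.
  At pear: go right to plum.
    At plum: go left to rose.
      At rose: go left to fir.
        fir is a leaf — visit fir.
      At rose: no right child.
      Visit rose.
    At plum: go right to iris.
      iris is a leaf — visit iris.
    Visit plum.
  Visit pear.
At poppy: go right to mint.
  At mint: no left child.
  At mint: go right to ash.
    At ash: go left to rye.
      rye is a leaf — visit rye.
    At ash: no right child.
    Visit ash.
  Visit mint.
Visit poppy.

fir rose iris plum pear rye ash mint poppy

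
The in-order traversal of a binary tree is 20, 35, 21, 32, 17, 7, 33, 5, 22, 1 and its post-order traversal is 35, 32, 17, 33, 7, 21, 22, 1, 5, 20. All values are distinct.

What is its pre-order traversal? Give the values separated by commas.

20, 5, 21, 35, 7, 17, 32, 33, 1, 22

The last element of post-order is the root; it splits in-order into left and right subtrees.
Root 20: left subtree has 0 nodes { }, right has 9 {35, 21, 32, 17, 7, 33, 5, 22, 1}.
  Root 5: left subtree has 6 nodes {35, 21, 32, 17, 7, 33}, right has 2 {22, 1}.
    Root 21: left subtree has 1 node {35}, right has 4 {32, 17, 7, 33}.
      Root 7: left subtree has 2 nodes {32, 17}, right has 1 {33}.
        Root 17: left subtree has 1 node {32}, right has 0 { }.
    Root 1: left subtree has 1 node {22}, right has 0 { }.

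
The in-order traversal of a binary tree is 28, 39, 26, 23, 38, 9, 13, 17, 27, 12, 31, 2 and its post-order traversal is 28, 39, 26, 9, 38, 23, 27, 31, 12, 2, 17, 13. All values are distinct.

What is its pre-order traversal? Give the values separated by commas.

13, 23, 26, 39, 28, 38, 9, 17, 2, 12, 27, 31

The last element of post-order is the root; it splits in-order into left and right subtrees.
Root 13: left subtree has 6 nodes {28, 39, 26, 23, 38, 9}, right has 5 {17, 27, 12, 31, 2}.
  Root 23: left subtree has 3 nodes {28, 39, 26}, right has 2 {38, 9}.
    Root 26: left subtree has 2 nodes {28, 39}, right has 0 { }.
      Root 39: left subtree has 1 node {28}, right has 0 { }.
    Root 38: left subtree has 0 nodes { }, right has 1 {9}.
  Root 17: left subtree has 0 nodes { }, right has 4 {27, 12, 31, 2}.
    Root 2: left subtree has 3 nodes {27, 12, 31}, right has 0 { }.
      Root 12: left subtree has 1 node {27}, right has 1 {31}.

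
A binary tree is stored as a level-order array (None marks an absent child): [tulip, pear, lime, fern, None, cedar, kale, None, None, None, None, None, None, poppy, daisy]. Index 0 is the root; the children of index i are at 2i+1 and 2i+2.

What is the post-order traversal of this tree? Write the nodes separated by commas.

Post-order visits the left subtree, then the right subtree, then the node.
At tulip: go left to pear.
  At pear: go left to fern.
    fern is a leaf — visit fern.
  At pear: no right child.
  Visit pear.
At tulip: go right to lime.
  At lime: go left to cedar.
    cedar is a leaf — visit cedar.
  At lime: go right to kale.
    At kale: go left to poppy.
      poppy is a leaf — visit poppy.
    At kale: go right to daisy.
      daisy is a leaf — visit daisy.
    Visit kale.
  Visit lime.
Visit tulip.

fern, pear, cedar, poppy, daisy, kale, lime, tulip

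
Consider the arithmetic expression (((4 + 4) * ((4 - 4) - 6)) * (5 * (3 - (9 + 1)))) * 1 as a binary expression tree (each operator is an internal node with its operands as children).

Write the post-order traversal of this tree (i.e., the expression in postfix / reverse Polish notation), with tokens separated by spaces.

4 4 + 4 4 - 6 - * 5 3 9 1 + - * * 1 *

Post-order on an expression tree gives postfix notation: for each operator, emit left operand, right operand, then the operator.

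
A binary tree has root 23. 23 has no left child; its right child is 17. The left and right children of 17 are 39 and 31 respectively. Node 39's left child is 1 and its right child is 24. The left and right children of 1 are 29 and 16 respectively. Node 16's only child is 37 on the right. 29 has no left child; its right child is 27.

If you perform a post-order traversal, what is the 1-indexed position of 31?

Post-order visits the left subtree, then the right subtree, then the node.
At 23: no left child.
At 23: go right to 17.
  At 17: go left to 39.
    At 39: go left to 1.
      At 1: go left to 29.
        At 29: no left child.
        At 29: go right to 27.
          27 is a leaf — visit 27.
        Visit 29.
      At 1: go right to 16.
        At 16: no left child.
        At 16: go right to 37.
          37 is a leaf — visit 37.
        Visit 16.
      Visit 1.
    At 39: go right to 24.
      24 is a leaf — visit 24.
    Visit 39.
  At 17: go right to 31.
    31 is a leaf — visit 31.
  Visit 17.
Visit 23.
Full post-order sequence: 27, 29, 37, 16, 1, 24, 39, 31, 17, 23.

8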